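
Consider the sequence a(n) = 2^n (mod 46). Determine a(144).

2

Computing terms: a(1) = 2,  a(2) = 4,  a(3) = 8,  a(4) = 16,  a(5) = 32,  a(6) = 18,  a(7) = 36,  a(8) = 26,  a(9) = 6,  a(10) = 12,  a(11) = 24,  a(12) = 2.
The sequence repeats with period 11.
(144 - 1) mod 11 = 0, so a(144) = a(1) = 2.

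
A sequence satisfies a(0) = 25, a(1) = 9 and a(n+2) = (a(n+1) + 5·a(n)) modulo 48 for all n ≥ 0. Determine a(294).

37

a(0) = 25, a(1) = 9, a(2) = 38, a(3) = 35, a(4) = 33, a(5) = 16, a(6) = 37, a(7) = 21, a(8) = 14, a(9) = 23, a(10) = 45, a(11) = 16, a(12) = 1, a(13) = 33, a(14) = 38, a(15) = 11, a(16) = 9, a(17) = 16, a(18) = 13, a(19) = 45, a(20) = 14, a(21) = 47, a(22) = 21, a(23) = 16, a(24) = 25, a(25) = 9.
Since (a(24), a(25)) = (a(0), a(1)) = (25, 9) (two consecutive terms determine the rest), the sequence is periodic with period 24.
So a(294) = a(0 + ((294-0) mod 24)) = a(6) = 37.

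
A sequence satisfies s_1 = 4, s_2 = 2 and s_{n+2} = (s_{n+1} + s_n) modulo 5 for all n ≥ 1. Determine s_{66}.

We have s_1 = 4,  s_2 = 2,  s_3 = 1,  s_4 = 3,  s_5 = 4,  s_6 = 2.
The sequence repeats with period 4.
So s_{66} = s_{1 + ((66-1) mod 4)} = s_2 = 2.

2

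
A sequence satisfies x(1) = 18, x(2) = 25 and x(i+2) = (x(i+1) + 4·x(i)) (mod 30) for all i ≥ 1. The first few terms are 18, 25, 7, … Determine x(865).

We have x(1) = 18; x(2) = 25; x(3) = 7; x(4) = 17; x(5) = 15; x(6) = 23; x(7) = 23; x(8) = 25; x(9) = 27; x(10) = 7; x(11) = 25; x(12) = 23; x(13) = 3; x(14) = 5; x(15) = 17; x(16) = 7; x(17) = 15; x(18) = 13; x(19) = 13; x(20) = 5; x(21) = 27; x(22) = 17; x(23) = 5; x(24) = 13; x(25) = 3; x(26) = 25; x(27) = 7.
Since (x(26), x(27)) = (x(2), x(3)) = (25, 7) (two consecutive terms determine the rest), the sequence is eventually periodic: after a pre-period of length 1 it cycles with period 24.
For i ≥ 2, x(i) depends only on (i - 2) mod 24. (865 - 2) mod 24 = 23, so x(865) = x(25) = 3.

3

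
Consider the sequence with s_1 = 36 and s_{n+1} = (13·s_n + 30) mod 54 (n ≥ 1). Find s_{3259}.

Computing terms: s_1 = 36, s_2 = 12, s_3 = 24, s_4 = 18, s_5 = 48, s_6 = 6, s_7 = 0, s_8 = 30, s_9 = 42, s_{10} = 36.
The sequence repeats with period 9.
So s_{3259} = s_{1 + ((3259-1) mod 9)} = s_1 = 36.

36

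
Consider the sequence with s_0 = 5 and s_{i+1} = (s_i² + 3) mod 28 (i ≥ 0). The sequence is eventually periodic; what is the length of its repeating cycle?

6

Listing terms: s_0 = 5,  s_1 = 0,  s_2 = 3,  s_3 = 12,  s_4 = 7,  s_5 = 24,  s_6 = 19,  s_7 = 0.
Since s_7 = s_1 = 0, the sequence is eventually periodic: after a pre-period of length 1 it cycles with period 6.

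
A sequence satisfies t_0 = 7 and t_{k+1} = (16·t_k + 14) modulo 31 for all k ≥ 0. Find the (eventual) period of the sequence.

Listing terms: t_0 = 7,  t_1 = 2,  t_2 = 15,  t_3 = 6,  t_4 = 17,  t_5 = 7.
The sequence repeats with period 5.

5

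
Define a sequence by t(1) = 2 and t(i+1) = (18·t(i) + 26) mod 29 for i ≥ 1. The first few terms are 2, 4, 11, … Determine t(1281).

23

Computing terms: t(1) = 2, t(2) = 4, t(3) = 11, t(4) = 21, t(5) = 27, t(6) = 19, t(7) = 20, t(8) = 9, t(9) = 14, t(10) = 17, t(11) = 13, t(12) = 28, t(13) = 8, t(14) = 25, t(15) = 12, t(16) = 10, t(17) = 3, t(18) = 22, t(19) = 16, t(20) = 24, t(21) = 23, t(22) = 5, t(23) = 0, t(24) = 26, t(25) = 1, t(26) = 15, t(27) = 6, t(28) = 18, t(29) = 2.
Since t(29) = t(1) = 2, the sequence is periodic with period 28.
So t(1281) = t(1 + ((1281-1) mod 28)) = t(21) = 23.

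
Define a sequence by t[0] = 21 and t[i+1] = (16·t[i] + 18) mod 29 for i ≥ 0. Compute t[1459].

Listing terms: t[0] = 21, t[1] = 6, t[2] = 27, t[3] = 15, t[4] = 26, t[5] = 28, t[6] = 2, t[7] = 21.
The sequence repeats with period 7.
So t[1459] = t[0 + ((1459-0) mod 7)] = t[3] = 15.

15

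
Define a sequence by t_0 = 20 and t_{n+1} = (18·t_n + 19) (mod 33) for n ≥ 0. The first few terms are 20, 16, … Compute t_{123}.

1

t_0 = 20,  t_1 = 16,  t_2 = 10,  t_3 = 1,  t_4 = 4,  t_5 = 25,  t_6 = 7,  t_7 = 13,  t_8 = 22,  t_9 = 19,  t_{10} = 31,  t_{11} = 16.
Since t_{11} = t_1 = 16, the sequence is eventually periodic: after a pre-period of length 1 it cycles with period 10.
For n ≥ 1, t_n depends only on (n - 1) mod 10. (123 - 1) mod 10 = 2, so t_{123} = t_3 = 1.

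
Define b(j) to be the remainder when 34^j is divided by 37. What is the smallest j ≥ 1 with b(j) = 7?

4

Computing terms: b(0) = 1; b(1) = 34; b(2) = 9; b(3) = 10; b(4) = 7; b(5) = 16; b(6) = 26; b(7) = 33; b(8) = 12; b(9) = 1.
Since b(9) = b(0) = 1, the sequence is periodic with period 9.
The value 7 first appears (with j ≥ 1) at b(4).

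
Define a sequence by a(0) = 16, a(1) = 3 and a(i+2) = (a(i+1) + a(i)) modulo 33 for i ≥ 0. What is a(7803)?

22

Listing terms: a(0) = 16; a(1) = 3; a(2) = 19; a(3) = 22; a(4) = 8; a(5) = 30; a(6) = 5; a(7) = 2; a(8) = 7; a(9) = 9; a(10) = 16; a(11) = 25; a(12) = 8; a(13) = 0; a(14) = 8; a(15) = 8; a(16) = 16; a(17) = 24; a(18) = 7; a(19) = 31; a(20) = 5; a(21) = 3; a(22) = 8; a(23) = 11; a(24) = 19; a(25) = 30; a(26) = 16; a(27) = 13; a(28) = 29; a(29) = 9; a(30) = 5; a(31) = 14; a(32) = 19; a(33) = 0; a(34) = 19; a(35) = 19; a(36) = 5; a(37) = 24; a(38) = 29; a(39) = 20; a(40) = 16; a(41) = 3.
The sequence repeats with period 40.
(7803 - 0) mod 40 = 3, so a(7803) = a(3) = 22.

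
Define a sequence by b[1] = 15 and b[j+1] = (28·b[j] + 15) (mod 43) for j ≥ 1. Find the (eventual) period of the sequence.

42

b[1] = 15; b[2] = 5; b[3] = 26; b[4] = 12; b[5] = 7; b[6] = 39; b[7] = 32; b[8] = 8; b[9] = 24; b[10] = 42; b[11] = 30; b[12] = 38; b[13] = 4; b[14] = 41; b[15] = 2; b[16] = 28; b[17] = 25; b[18] = 27; b[19] = 40; b[20] = 17; b[21] = 18; b[22] = 3; b[23] = 13; b[24] = 35; b[25] = 6; b[26] = 11; b[27] = 22; b[28] = 29; b[29] = 10; b[30] = 37; b[31] = 19; b[32] = 31; b[33] = 23; b[34] = 14; b[35] = 20; b[36] = 16; b[37] = 33; b[38] = 36; b[39] = 34; b[40] = 21; b[41] = 1; b[42] = 0; b[43] = 15.
The sequence repeats with period 42.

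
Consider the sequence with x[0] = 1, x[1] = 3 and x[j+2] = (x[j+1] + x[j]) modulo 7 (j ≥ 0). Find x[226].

4

We have x[0] = 1; x[1] = 3; x[2] = 4; x[3] = 0; x[4] = 4; x[5] = 4; x[6] = 1; x[7] = 5; x[8] = 6; x[9] = 4; x[10] = 3; x[11] = 0; x[12] = 3; x[13] = 3; x[14] = 6; x[15] = 2; x[16] = 1; x[17] = 3.
Since (x[16], x[17]) = (x[0], x[1]) = (1, 3) (two consecutive terms determine the rest), the sequence is periodic with period 16.
So x[226] = x[0 + ((226-0) mod 16)] = x[2] = 4.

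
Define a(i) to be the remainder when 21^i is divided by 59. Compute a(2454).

Listing terms: a(1) = 21,  a(2) = 28,  a(3) = 57,  a(4) = 17,  a(5) = 3,  a(6) = 4,  a(7) = 25,  a(8) = 53,  a(9) = 51,  a(10) = 9,  a(11) = 12,  a(12) = 16,  a(13) = 41,  a(14) = 35,  a(15) = 27,  a(16) = 36,  a(17) = 48,  a(18) = 5,  a(19) = 46,  a(20) = 22,  a(21) = 49,  a(22) = 26,  a(23) = 15,  a(24) = 20,  a(25) = 7,  a(26) = 29,  a(27) = 19,  a(28) = 45,  a(29) = 1,  a(30) = 21.
The sequence repeats with period 29.
So a(2454) = a(1 + ((2454-1) mod 29)) = a(18) = 5.

5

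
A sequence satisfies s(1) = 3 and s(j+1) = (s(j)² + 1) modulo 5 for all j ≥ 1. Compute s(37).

2

s(1) = 3; s(2) = 0; s(3) = 1; s(4) = 2; s(5) = 0.
Since s(5) = s(2) = 0, the sequence is eventually periodic: after a pre-period of length 1 it cycles with period 3.
For j ≥ 2, s(j) depends only on (j - 2) mod 3. (37 - 2) mod 3 = 2, so s(37) = s(4) = 2.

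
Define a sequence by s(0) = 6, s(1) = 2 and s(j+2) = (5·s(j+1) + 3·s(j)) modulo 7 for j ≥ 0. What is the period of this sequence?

Listing terms: s(0) = 6, s(1) = 2, s(2) = 0, s(3) = 6, s(4) = 2.
The sequence repeats with period 3.

3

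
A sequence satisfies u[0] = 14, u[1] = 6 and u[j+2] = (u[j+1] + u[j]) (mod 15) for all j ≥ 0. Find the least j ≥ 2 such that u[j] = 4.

14

u[0] = 14,  u[1] = 6,  u[2] = 5,  u[3] = 11,  u[4] = 1,  u[5] = 12,  u[6] = 13,  u[7] = 10,  u[8] = 8,  u[9] = 3,  u[10] = 11,  u[11] = 14,  u[12] = 10,  u[13] = 9,  u[14] = 4,  u[15] = 13,  u[16] = 2,  u[17] = 0,  u[18] = 2,  u[19] = 2,  u[20] = 4,  u[21] = 6,  u[22] = 10,  u[23] = 1,  u[24] = 11,  u[25] = 12,  u[26] = 8,  u[27] = 5,  u[28] = 13,  u[29] = 3,  u[30] = 1,  u[31] = 4,  u[32] = 5,  u[33] = 9,  u[34] = 14,  u[35] = 8,  u[36] = 7,  u[37] = 0,  u[38] = 7,  u[39] = 7,  u[40] = 14,  u[41] = 6.
Since (u[40], u[41]) = (u[0], u[1]) = (14, 6) (two consecutive terms determine the rest), the sequence is periodic with period 40.
The value 4 first appears (with j ≥ 2) at u[14].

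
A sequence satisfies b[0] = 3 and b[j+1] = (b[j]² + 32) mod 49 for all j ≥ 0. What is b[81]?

We have b[0] = 3, b[1] = 41, b[2] = 47, b[3] = 36, b[4] = 5, b[5] = 8, b[6] = 47.
Since b[6] = b[2] = 47, the sequence is eventually periodic: after a pre-period of length 2 it cycles with period 4.
For j ≥ 2, b[j] depends only on (j - 2) mod 4. (81 - 2) mod 4 = 3, so b[81] = b[5] = 8.

8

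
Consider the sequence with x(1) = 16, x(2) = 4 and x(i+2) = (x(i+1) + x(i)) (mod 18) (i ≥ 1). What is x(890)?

Listing terms: x(1) = 16,  x(2) = 4,  x(3) = 2,  x(4) = 6,  x(5) = 8,  x(6) = 14,  x(7) = 4,  x(8) = 0,  x(9) = 4,  x(10) = 4,  x(11) = 8,  x(12) = 12,  x(13) = 2,  x(14) = 14,  x(15) = 16,  x(16) = 12,  x(17) = 10,  x(18) = 4,  x(19) = 14,  x(20) = 0,  x(21) = 14,  x(22) = 14,  x(23) = 10,  x(24) = 6,  x(25) = 16,  x(26) = 4.
The sequence repeats with period 24.
(890 - 1) mod 24 = 1, so x(890) = x(2) = 4.

4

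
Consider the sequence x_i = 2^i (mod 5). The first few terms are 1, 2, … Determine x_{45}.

We have x_0 = 1,  x_1 = 2,  x_2 = 4,  x_3 = 3,  x_4 = 1.
The sequence repeats with period 4.
(45 - 0) mod 4 = 1, so x_{45} = x_1 = 2.

2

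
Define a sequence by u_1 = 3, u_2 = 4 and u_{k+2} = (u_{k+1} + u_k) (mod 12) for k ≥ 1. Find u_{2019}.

Computing terms: u_1 = 3, u_2 = 4, u_3 = 7, u_4 = 11, u_5 = 6, u_6 = 5, u_7 = 11, u_8 = 4, u_9 = 3, u_{10} = 7, u_{11} = 10, u_{12} = 5, u_{13} = 3, u_{14} = 8, u_{15} = 11, u_{16} = 7, u_{17} = 6, u_{18} = 1, u_{19} = 7, u_{20} = 8, u_{21} = 3, u_{22} = 11, u_{23} = 2, u_{24} = 1, u_{25} = 3, u_{26} = 4.
The sequence repeats with period 24.
So u_{2019} = u_{1 + ((2019-1) mod 24)} = u_3 = 7.

7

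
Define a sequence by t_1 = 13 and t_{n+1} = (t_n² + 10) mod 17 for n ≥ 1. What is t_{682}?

Listing terms: t_1 = 13; t_2 = 9; t_3 = 6; t_4 = 12; t_5 = 1; t_6 = 11; t_7 = 12.
Since t_7 = t_4 = 12, the sequence is eventually periodic: after a pre-period of length 3 it cycles with period 3.
For n ≥ 4, t_n depends only on (n - 4) mod 3. (682 - 4) mod 3 = 0, so t_{682} = t_4 = 12.

12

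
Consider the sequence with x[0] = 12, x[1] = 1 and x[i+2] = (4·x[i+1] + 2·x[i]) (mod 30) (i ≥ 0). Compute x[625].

16

x[0] = 12,  x[1] = 1,  x[2] = 28,  x[3] = 24,  x[4] = 2,  x[5] = 26,  x[6] = 18,  x[7] = 4,  x[8] = 22,  x[9] = 6,  x[10] = 8,  x[11] = 14,  x[12] = 12,  x[13] = 16,  x[14] = 28,  x[15] = 24.
Since (x[14], x[15]) = (x[2], x[3]) = (28, 24) (two consecutive terms determine the rest), the sequence is eventually periodic: after a pre-period of length 2 it cycles with period 12.
For i ≥ 2, x[i] depends only on (i - 2) mod 12. (625 - 2) mod 12 = 11, so x[625] = x[13] = 16.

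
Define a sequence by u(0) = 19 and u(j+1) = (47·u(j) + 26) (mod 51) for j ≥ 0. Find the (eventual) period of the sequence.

4

Listing terms: u(0) = 19; u(1) = 1; u(2) = 22; u(3) = 40; u(4) = 19.
Since u(4) = u(0) = 19, the sequence is periodic with period 4.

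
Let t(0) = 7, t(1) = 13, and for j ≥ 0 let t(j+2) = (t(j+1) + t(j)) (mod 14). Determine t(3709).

5

t(0) = 7,  t(1) = 13,  t(2) = 6,  t(3) = 5,  t(4) = 11,  t(5) = 2,  t(6) = 13,  t(7) = 1,  t(8) = 0,  t(9) = 1,  t(10) = 1,  t(11) = 2,  t(12) = 3,  t(13) = 5,  t(14) = 8,  t(15) = 13,  t(16) = 7,  t(17) = 6,  t(18) = 13,  t(19) = 5,  t(20) = 4,  t(21) = 9,  t(22) = 13,  t(23) = 8,  t(24) = 7,  t(25) = 1,  t(26) = 8,  t(27) = 9,  t(28) = 3,  t(29) = 12,  t(30) = 1,  t(31) = 13,  t(32) = 0,  t(33) = 13,  t(34) = 13,  t(35) = 12,  t(36) = 11,  t(37) = 9,  t(38) = 6,  t(39) = 1,  t(40) = 7,  t(41) = 8,  t(42) = 1,  t(43) = 9,  t(44) = 10,  t(45) = 5,  t(46) = 1,  t(47) = 6,  t(48) = 7,  t(49) = 13.
The sequence repeats with period 48.
So t(3709) = t(0 + ((3709-0) mod 48)) = t(13) = 5.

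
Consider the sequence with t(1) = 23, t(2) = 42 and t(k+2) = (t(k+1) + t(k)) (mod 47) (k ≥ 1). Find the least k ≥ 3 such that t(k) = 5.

We have t(1) = 23, t(2) = 42, t(3) = 18, t(4) = 13, t(5) = 31, t(6) = 44, t(7) = 28, t(8) = 25, t(9) = 6, t(10) = 31, t(11) = 37, t(12) = 21, t(13) = 11, t(14) = 32, t(15) = 43, t(16) = 28, t(17) = 24, t(18) = 5, t(19) = 29, t(20) = 34, t(21) = 16, t(22) = 3, t(23) = 19, t(24) = 22, t(25) = 41, t(26) = 16, t(27) = 10, t(28) = 26, t(29) = 36, t(30) = 15, t(31) = 4, t(32) = 19, t(33) = 23, t(34) = 42.
The sequence repeats with period 32.
The value 5 first appears (with k ≥ 3) at t(18).

18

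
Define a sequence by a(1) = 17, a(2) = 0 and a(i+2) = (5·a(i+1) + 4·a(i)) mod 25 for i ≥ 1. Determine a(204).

15

Listing terms: a(1) = 17,  a(2) = 0,  a(3) = 18,  a(4) = 15,  a(5) = 22,  a(6) = 20,  a(7) = 13,  a(8) = 20,  a(9) = 2,  a(10) = 15,  a(11) = 8,  a(12) = 0,  a(13) = 7,  a(14) = 10,  a(15) = 3,  a(16) = 5,  a(17) = 12,  a(18) = 5,  a(19) = 23,  a(20) = 10,  a(21) = 17,  a(22) = 0.
Since (a(21), a(22)) = (a(1), a(2)) = (17, 0) (two consecutive terms determine the rest), the sequence is periodic with period 20.
So a(204) = a(1 + ((204-1) mod 20)) = a(4) = 15.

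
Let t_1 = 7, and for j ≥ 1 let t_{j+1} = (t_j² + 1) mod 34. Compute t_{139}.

t_1 = 7, t_2 = 16, t_3 = 19, t_4 = 22, t_5 = 9, t_6 = 14, t_7 = 27, t_8 = 16.
Since t_8 = t_2 = 16, the sequence is eventually periodic: after a pre-period of length 1 it cycles with period 6.
For j ≥ 2, t_j depends only on (j - 2) mod 6. (139 - 2) mod 6 = 5, so t_{139} = t_7 = 27.

27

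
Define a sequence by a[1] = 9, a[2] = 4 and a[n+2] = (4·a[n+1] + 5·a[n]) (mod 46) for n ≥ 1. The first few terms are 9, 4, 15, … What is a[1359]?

We have a[1] = 9; a[2] = 4; a[3] = 15; a[4] = 34; a[5] = 27; a[6] = 2; a[7] = 5; a[8] = 30; a[9] = 7; a[10] = 40; a[11] = 11; a[12] = 14; a[13] = 19; a[14] = 8; a[15] = 35; a[16] = 42; a[17] = 21; a[18] = 18; a[19] = 39; a[20] = 16; a[21] = 29; a[22] = 12; a[23] = 9; a[24] = 4.
Since (a[23], a[24]) = (a[1], a[2]) = (9, 4) (two consecutive terms determine the rest), the sequence is periodic with period 22.
(1359 - 1) mod 22 = 16, so a[1359] = a[17] = 21.

21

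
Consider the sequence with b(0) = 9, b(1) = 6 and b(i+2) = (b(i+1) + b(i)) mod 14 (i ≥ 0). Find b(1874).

1

Computing terms: b(0) = 9, b(1) = 6, b(2) = 1, b(3) = 7, b(4) = 8, b(5) = 1, b(6) = 9, b(7) = 10, b(8) = 5, b(9) = 1, b(10) = 6, b(11) = 7, b(12) = 13, b(13) = 6, b(14) = 5, b(15) = 11, b(16) = 2, b(17) = 13, b(18) = 1, b(19) = 0, b(20) = 1, b(21) = 1, b(22) = 2, b(23) = 3, b(24) = 5, b(25) = 8, b(26) = 13, b(27) = 7, b(28) = 6, b(29) = 13, b(30) = 5, b(31) = 4, b(32) = 9, b(33) = 13, b(34) = 8, b(35) = 7, b(36) = 1, b(37) = 8, b(38) = 9, b(39) = 3, b(40) = 12, b(41) = 1, b(42) = 13, b(43) = 0, b(44) = 13, b(45) = 13, b(46) = 12, b(47) = 11, b(48) = 9, b(49) = 6.
The sequence repeats with period 48.
So b(1874) = b(0 + ((1874-0) mod 48)) = b(2) = 1.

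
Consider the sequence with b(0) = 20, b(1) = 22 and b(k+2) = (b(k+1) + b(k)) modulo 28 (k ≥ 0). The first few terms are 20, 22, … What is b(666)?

Listing terms: b(0) = 20, b(1) = 22, b(2) = 14, b(3) = 8, b(4) = 22, b(5) = 2, b(6) = 24, b(7) = 26, b(8) = 22, b(9) = 20, b(10) = 14, b(11) = 6, b(12) = 20, b(13) = 26, b(14) = 18, b(15) = 16, b(16) = 6, b(17) = 22, b(18) = 0, b(19) = 22, b(20) = 22, b(21) = 16, b(22) = 10, b(23) = 26, b(24) = 8, b(25) = 6, b(26) = 14, b(27) = 20, b(28) = 6, b(29) = 26, b(30) = 4, b(31) = 2, b(32) = 6, b(33) = 8, b(34) = 14, b(35) = 22, b(36) = 8, b(37) = 2, b(38) = 10, b(39) = 12, b(40) = 22, b(41) = 6, b(42) = 0, b(43) = 6, b(44) = 6, b(45) = 12, b(46) = 18, b(47) = 2, b(48) = 20, b(49) = 22.
Since (b(48), b(49)) = (b(0), b(1)) = (20, 22) (two consecutive terms determine the rest), the sequence is periodic with period 48.
(666 - 0) mod 48 = 42, so b(666) = b(42) = 0.

0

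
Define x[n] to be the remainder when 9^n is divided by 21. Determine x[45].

15

We have x[0] = 1; x[1] = 9; x[2] = 18; x[3] = 15; x[4] = 9.
Since x[4] = x[1] = 9, the sequence is eventually periodic: after a pre-period of length 1 it cycles with period 3.
For n ≥ 1, x[n] depends only on (n - 1) mod 3. (45 - 1) mod 3 = 2, so x[45] = x[3] = 15.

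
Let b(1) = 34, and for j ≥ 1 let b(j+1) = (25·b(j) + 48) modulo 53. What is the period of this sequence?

Computing terms: b(1) = 34; b(2) = 50; b(3) = 26; b(4) = 9; b(5) = 8; b(6) = 36; b(7) = 47; b(8) = 4; b(9) = 42; b(10) = 38; b(11) = 44; b(12) = 35; b(13) = 22; b(14) = 15; b(15) = 52; b(16) = 23; b(17) = 40; b(18) = 41; b(19) = 13; b(20) = 2; b(21) = 45; b(22) = 7; b(23) = 11; b(24) = 5; b(25) = 14; b(26) = 27; b(27) = 34.
The sequence repeats with period 26.

26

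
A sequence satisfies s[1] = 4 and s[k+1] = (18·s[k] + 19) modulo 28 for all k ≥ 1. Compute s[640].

25

We have s[1] = 4; s[2] = 7; s[3] = 5; s[4] = 25; s[5] = 21; s[6] = 5.
Since s[6] = s[3] = 5, the sequence is eventually periodic: after a pre-period of length 2 it cycles with period 3.
For k ≥ 3, s[k] depends only on (k - 3) mod 3. (640 - 3) mod 3 = 1, so s[640] = s[4] = 25.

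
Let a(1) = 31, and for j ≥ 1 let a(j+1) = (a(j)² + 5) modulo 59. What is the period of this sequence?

9

We have a(1) = 31, a(2) = 22, a(3) = 17, a(4) = 58, a(5) = 6, a(6) = 41, a(7) = 34, a(8) = 40, a(9) = 12, a(10) = 31.
Since a(10) = a(1) = 31, the sequence is periodic with period 9.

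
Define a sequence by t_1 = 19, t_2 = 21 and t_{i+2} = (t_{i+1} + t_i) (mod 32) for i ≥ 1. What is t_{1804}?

t_1 = 19,  t_2 = 21,  t_3 = 8,  t_4 = 29,  t_5 = 5,  t_6 = 2,  t_7 = 7,  t_8 = 9,  t_9 = 16,  t_{10} = 25,  t_{11} = 9,  t_{12} = 2,  t_{13} = 11,  t_{14} = 13,  t_{15} = 24,  t_{16} = 5,  t_{17} = 29,  t_{18} = 2,  t_{19} = 31,  t_{20} = 1,  t_{21} = 0,  t_{22} = 1,  t_{23} = 1,  t_{24} = 2,  t_{25} = 3,  t_{26} = 5,  t_{27} = 8,  t_{28} = 13,  t_{29} = 21,  t_{30} = 2,  t_{31} = 23,  t_{32} = 25,  t_{33} = 16,  t_{34} = 9,  t_{35} = 25,  t_{36} = 2,  t_{37} = 27,  t_{38} = 29,  t_{39} = 24,  t_{40} = 21,  t_{41} = 13,  t_{42} = 2,  t_{43} = 15,  t_{44} = 17,  t_{45} = 0,  t_{46} = 17,  t_{47} = 17,  t_{48} = 2,  t_{49} = 19,  t_{50} = 21.
Since (t_{49}, t_{50}) = (t_1, t_2) = (19, 21) (two consecutive terms determine the rest), the sequence is periodic with period 48.
(1804 - 1) mod 48 = 27, so t_{1804} = t_{28} = 13.

13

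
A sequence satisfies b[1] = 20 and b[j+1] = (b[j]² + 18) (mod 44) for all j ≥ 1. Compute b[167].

30

b[1] = 20,  b[2] = 22,  b[3] = 18,  b[4] = 34,  b[5] = 30,  b[6] = 38,  b[7] = 10,  b[8] = 30.
Since b[8] = b[5] = 30, the sequence is eventually periodic: after a pre-period of length 4 it cycles with period 3.
For j ≥ 5, b[j] depends only on (j - 5) mod 3. (167 - 5) mod 3 = 0, so b[167] = b[5] = 30.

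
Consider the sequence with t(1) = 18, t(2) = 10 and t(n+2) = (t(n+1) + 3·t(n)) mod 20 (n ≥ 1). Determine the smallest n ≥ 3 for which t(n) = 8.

6

We have t(1) = 18; t(2) = 10; t(3) = 4; t(4) = 14; t(5) = 6; t(6) = 8; t(7) = 6; t(8) = 10; t(9) = 8; t(10) = 18; t(11) = 2; t(12) = 16; t(13) = 2; t(14) = 10; t(15) = 16; t(16) = 6; t(17) = 14; t(18) = 12; t(19) = 14; t(20) = 10; t(21) = 12; t(22) = 2; t(23) = 18; t(24) = 4; t(25) = 18; t(26) = 10.
Since (t(25), t(26)) = (t(1), t(2)) = (18, 10) (two consecutive terms determine the rest), the sequence is periodic with period 24.
The value 8 first appears (with n ≥ 3) at t(6).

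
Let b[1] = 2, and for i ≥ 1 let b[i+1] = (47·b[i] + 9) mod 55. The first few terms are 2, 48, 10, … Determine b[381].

2

b[1] = 2,  b[2] = 48,  b[3] = 10,  b[4] = 39,  b[5] = 27,  b[6] = 13,  b[7] = 15,  b[8] = 54,  b[9] = 17,  b[10] = 38,  b[11] = 35,  b[12] = 4,  b[13] = 32,  b[14] = 28,  b[15] = 5,  b[16] = 24,  b[17] = 37,  b[18] = 43,  b[19] = 50,  b[20] = 49,  b[21] = 2.
Since b[21] = b[1] = 2, the sequence is periodic with period 20.
(381 - 1) mod 20 = 0, so b[381] = b[1] = 2.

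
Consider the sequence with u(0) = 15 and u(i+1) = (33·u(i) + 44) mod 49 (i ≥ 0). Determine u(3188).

2

u(0) = 15,  u(1) = 0,  u(2) = 44,  u(3) = 26,  u(4) = 20,  u(5) = 18,  u(6) = 1,  u(7) = 28,  u(8) = 37,  u(9) = 40,  u(10) = 41,  u(11) = 25,  u(12) = 36,  u(13) = 7,  u(14) = 30,  u(15) = 5,  u(16) = 13,  u(17) = 32,  u(18) = 22,  u(19) = 35,  u(20) = 23,  u(21) = 19,  u(22) = 34,  u(23) = 39,  u(24) = 8,  u(25) = 14,  u(26) = 16,  u(27) = 33,  u(28) = 6,  u(29) = 46,  u(30) = 43,  u(31) = 42,  u(32) = 9,  u(33) = 47,  u(34) = 27,  u(35) = 4,  u(36) = 29,  u(37) = 21,  u(38) = 2,  u(39) = 12,  u(40) = 48,  u(41) = 11,  u(42) = 15.
The sequence repeats with period 42.
So u(3188) = u(0 + ((3188-0) mod 42)) = u(38) = 2.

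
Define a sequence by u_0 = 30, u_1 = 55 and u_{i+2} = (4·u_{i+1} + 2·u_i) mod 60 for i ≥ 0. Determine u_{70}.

Computing terms: u_0 = 30; u_1 = 55; u_2 = 40; u_3 = 30; u_4 = 20; u_5 = 20; u_6 = 0; u_7 = 40; u_8 = 40; u_9 = 0; u_{10} = 20; u_{11} = 20.
Since (u_{10}, u_{11}) = (u_4, u_5) = (20, 20) (two consecutive terms determine the rest), the sequence is eventually periodic: after a pre-period of length 4 it cycles with period 6.
For i ≥ 4, u_i depends only on (i - 4) mod 6. (70 - 4) mod 6 = 0, so u_{70} = u_4 = 20.

20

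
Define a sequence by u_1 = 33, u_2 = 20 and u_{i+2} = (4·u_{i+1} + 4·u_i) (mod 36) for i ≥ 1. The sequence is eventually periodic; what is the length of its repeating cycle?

Listing terms: u_1 = 33; u_2 = 20; u_3 = 32; u_4 = 28; u_5 = 24; u_6 = 28; u_7 = 28; u_8 = 8; u_9 = 0; u_{10} = 32; u_{11} = 20; u_{12} = 28; u_{13} = 12; u_{14} = 16; u_{15} = 4; u_{16} = 8; u_{17} = 12; u_{18} = 8; u_{19} = 8; u_{20} = 28; u_{21} = 0; u_{22} = 4; u_{23} = 16; u_{24} = 8; u_{25} = 24; u_{26} = 20; u_{27} = 32.
Since (u_{26}, u_{27}) = (u_2, u_3) = (20, 32) (two consecutive terms determine the rest), the sequence is eventually periodic: after a pre-period of length 1 it cycles with period 24.

24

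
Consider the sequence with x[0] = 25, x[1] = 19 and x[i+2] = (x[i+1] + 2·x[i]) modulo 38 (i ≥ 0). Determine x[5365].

19

Computing terms: x[0] = 25; x[1] = 19; x[2] = 31; x[3] = 31; x[4] = 17; x[5] = 3; x[6] = 37; x[7] = 5; x[8] = 3; x[9] = 13; x[10] = 19; x[11] = 7; x[12] = 7; x[13] = 21; x[14] = 35; x[15] = 1; x[16] = 33; x[17] = 35; x[18] = 25; x[19] = 19.
Since (x[18], x[19]) = (x[0], x[1]) = (25, 19) (two consecutive terms determine the rest), the sequence is periodic with period 18.
So x[5365] = x[0 + ((5365-0) mod 18)] = x[1] = 19.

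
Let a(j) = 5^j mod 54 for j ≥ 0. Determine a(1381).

23

Listing terms: a(0) = 1,  a(1) = 5,  a(2) = 25,  a(3) = 17,  a(4) = 31,  a(5) = 47,  a(6) = 19,  a(7) = 41,  a(8) = 43,  a(9) = 53,  a(10) = 49,  a(11) = 29,  a(12) = 37,  a(13) = 23,  a(14) = 7,  a(15) = 35,  a(16) = 13,  a(17) = 11,  a(18) = 1.
Since a(18) = a(0) = 1, the sequence is periodic with period 18.
So a(1381) = a(0 + ((1381-0) mod 18)) = a(13) = 23.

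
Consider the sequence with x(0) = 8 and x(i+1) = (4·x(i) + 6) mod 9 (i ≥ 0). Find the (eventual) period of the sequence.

3

x(0) = 8, x(1) = 2, x(2) = 5, x(3) = 8.
The sequence repeats with period 3.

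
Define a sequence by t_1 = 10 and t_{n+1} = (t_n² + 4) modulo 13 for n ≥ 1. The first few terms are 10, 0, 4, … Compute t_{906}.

Listing terms: t_1 = 10, t_2 = 0, t_3 = 4, t_4 = 7, t_5 = 1, t_6 = 5, t_7 = 3, t_8 = 0.
Since t_8 = t_2 = 0, the sequence is eventually periodic: after a pre-period of length 1 it cycles with period 6.
For n ≥ 2, t_n depends only on (n - 2) mod 6. (906 - 2) mod 6 = 4, so t_{906} = t_6 = 5.

5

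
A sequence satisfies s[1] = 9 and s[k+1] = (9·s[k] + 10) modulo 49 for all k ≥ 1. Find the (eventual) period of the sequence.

21

Computing terms: s[1] = 9, s[2] = 42, s[3] = 45, s[4] = 23, s[5] = 21, s[6] = 3, s[7] = 37, s[8] = 0, s[9] = 10, s[10] = 2, s[11] = 28, s[12] = 17, s[13] = 16, s[14] = 7, s[15] = 24, s[16] = 30, s[17] = 35, s[18] = 31, s[19] = 44, s[20] = 14, s[21] = 38, s[22] = 9.
Since s[22] = s[1] = 9, the sequence is periodic with period 21.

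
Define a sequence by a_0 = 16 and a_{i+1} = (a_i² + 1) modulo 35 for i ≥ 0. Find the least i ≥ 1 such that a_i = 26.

3

Listing terms: a_0 = 16; a_1 = 12; a_2 = 5; a_3 = 26; a_4 = 12.
Since a_4 = a_1 = 12, the sequence is eventually periodic: after a pre-period of length 1 it cycles with period 3.
The value 26 first appears (with i ≥ 1) at a_3.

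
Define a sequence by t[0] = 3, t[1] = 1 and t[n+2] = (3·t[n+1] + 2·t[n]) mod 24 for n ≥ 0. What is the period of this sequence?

4

We have t[0] = 3; t[1] = 1; t[2] = 9; t[3] = 5; t[4] = 9; t[5] = 13; t[6] = 9; t[7] = 5.
Since (t[6], t[7]) = (t[2], t[3]) = (9, 5) (two consecutive terms determine the rest), the sequence is eventually periodic: after a pre-period of length 2 it cycles with period 4.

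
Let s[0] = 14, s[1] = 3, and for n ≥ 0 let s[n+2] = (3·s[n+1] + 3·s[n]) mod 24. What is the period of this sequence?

6

We have s[0] = 14,  s[1] = 3,  s[2] = 3,  s[3] = 18,  s[4] = 15,  s[5] = 3,  s[6] = 6,  s[7] = 3,  s[8] = 3.
Since (s[7], s[8]) = (s[1], s[2]) = (3, 3) (two consecutive terms determine the rest), the sequence is eventually periodic: after a pre-period of length 1 it cycles with period 6.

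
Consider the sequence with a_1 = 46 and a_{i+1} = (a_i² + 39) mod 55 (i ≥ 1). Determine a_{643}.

Listing terms: a_1 = 46; a_2 = 10; a_3 = 29; a_4 = 0; a_5 = 39; a_6 = 20; a_7 = 54; a_8 = 40; a_9 = 44; a_{10} = 50; a_{11} = 9; a_{12} = 10.
Since a_{12} = a_2 = 10, the sequence is eventually periodic: after a pre-period of length 1 it cycles with period 10.
For i ≥ 2, a_i depends only on (i - 2) mod 10. (643 - 2) mod 10 = 1, so a_{643} = a_3 = 29.

29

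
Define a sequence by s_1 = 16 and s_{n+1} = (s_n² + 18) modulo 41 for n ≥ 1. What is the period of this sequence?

We have s_1 = 16, s_2 = 28, s_3 = 23, s_4 = 14, s_5 = 9, s_6 = 17, s_7 = 20, s_8 = 8, s_9 = 0, s_{10} = 18, s_{11} = 14.
Since s_{11} = s_4 = 14, the sequence is eventually periodic: after a pre-period of length 3 it cycles with period 7.

7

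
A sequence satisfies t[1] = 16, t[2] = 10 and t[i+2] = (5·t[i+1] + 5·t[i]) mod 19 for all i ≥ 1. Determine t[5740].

18

t[1] = 16,  t[2] = 10,  t[3] = 16,  t[4] = 16,  t[5] = 8,  t[6] = 6,  t[7] = 13,  t[8] = 0,  t[9] = 8,  t[10] = 2,  t[11] = 12,  t[12] = 13,  t[13] = 11,  t[14] = 6,  t[15] = 9,  t[16] = 18,  t[17] = 2,  t[18] = 5,  t[19] = 16,  t[20] = 10.
The sequence repeats with period 18.
So t[5740] = t[1 + ((5740-1) mod 18)] = t[16] = 18.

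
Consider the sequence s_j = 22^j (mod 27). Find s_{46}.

22

Computing terms: s_0 = 1, s_1 = 22, s_2 = 25, s_3 = 10, s_4 = 4, s_5 = 7, s_6 = 19, s_7 = 13, s_8 = 16, s_9 = 1.
The sequence repeats with period 9.
(46 - 0) mod 9 = 1, so s_{46} = s_1 = 22.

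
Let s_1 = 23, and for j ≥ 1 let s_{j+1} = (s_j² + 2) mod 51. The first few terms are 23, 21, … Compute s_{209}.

We have s_1 = 23, s_2 = 21, s_3 = 35, s_4 = 3, s_5 = 11, s_6 = 21.
Since s_6 = s_2 = 21, the sequence is eventually periodic: after a pre-period of length 1 it cycles with period 4.
For j ≥ 2, s_j depends only on (j - 2) mod 4. (209 - 2) mod 4 = 3, so s_{209} = s_5 = 11.

11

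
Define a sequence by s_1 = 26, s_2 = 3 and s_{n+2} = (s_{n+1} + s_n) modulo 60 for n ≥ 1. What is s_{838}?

We have s_1 = 26, s_2 = 3, s_3 = 29, s_4 = 32, s_5 = 1, s_6 = 33, s_7 = 34, s_8 = 7, s_9 = 41, s_{10} = 48, s_{11} = 29, s_{12} = 17, s_{13} = 46, s_{14} = 3, s_{15} = 49, s_{16} = 52, s_{17} = 41, s_{18} = 33, s_{19} = 14, s_{20} = 47, s_{21} = 1, s_{22} = 48, s_{23} = 49, s_{24} = 37, s_{25} = 26, s_{26} = 3.
The sequence repeats with period 24.
So s_{838} = s_{1 + ((838-1) mod 24)} = s_{22} = 48.

48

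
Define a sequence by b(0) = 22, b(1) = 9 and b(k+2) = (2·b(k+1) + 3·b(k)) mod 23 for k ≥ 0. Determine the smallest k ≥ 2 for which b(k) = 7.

7

Listing terms: b(0) = 22, b(1) = 9, b(2) = 15, b(3) = 11, b(4) = 21, b(5) = 6, b(6) = 6, b(7) = 7, b(8) = 9, b(9) = 16, b(10) = 13, b(11) = 5, b(12) = 3, b(13) = 21, b(14) = 5, b(15) = 4, b(16) = 0, b(17) = 12, b(18) = 1, b(19) = 15, b(20) = 10, b(21) = 19, b(22) = 22, b(23) = 9.
The sequence repeats with period 22.
The value 7 first appears (with k ≥ 2) at b(7).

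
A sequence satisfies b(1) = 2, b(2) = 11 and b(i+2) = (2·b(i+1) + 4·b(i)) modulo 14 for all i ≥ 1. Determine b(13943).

Computing terms: b(1) = 2; b(2) = 11; b(3) = 2; b(4) = 6; b(5) = 6; b(6) = 8; b(7) = 12; b(8) = 0; b(9) = 6; b(10) = 12; b(11) = 6; b(12) = 4; b(13) = 4; b(14) = 10; b(15) = 8; b(16) = 0; b(17) = 4; b(18) = 8; b(19) = 4; b(20) = 12; b(21) = 12; b(22) = 2; b(23) = 10; b(24) = 0; b(25) = 12; b(26) = 10; b(27) = 12; b(28) = 8; b(29) = 8; b(30) = 6; b(31) = 2; b(32) = 0; b(33) = 8; b(34) = 2; b(35) = 8; b(36) = 10; b(37) = 10; b(38) = 4; b(39) = 6; b(40) = 0; b(41) = 10; b(42) = 6; b(43) = 10; b(44) = 2; b(45) = 2; b(46) = 12; b(47) = 4; b(48) = 0; b(49) = 2; b(50) = 4; b(51) = 2; b(52) = 6.
Since (b(51), b(52)) = (b(3), b(4)) = (2, 6) (two consecutive terms determine the rest), the sequence is eventually periodic: after a pre-period of length 2 it cycles with period 48.
For i ≥ 3, b(i) depends only on (i - 3) mod 48. (13943 - 3) mod 48 = 20, so b(13943) = b(23) = 10.

10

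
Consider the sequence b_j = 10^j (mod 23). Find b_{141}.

Computing terms: b_1 = 10, b_2 = 8, b_3 = 11, b_4 = 18, b_5 = 19, b_6 = 6, b_7 = 14, b_8 = 2, b_9 = 20, b_{10} = 16, b_{11} = 22, b_{12} = 13, b_{13} = 15, b_{14} = 12, b_{15} = 5, b_{16} = 4, b_{17} = 17, b_{18} = 9, b_{19} = 21, b_{20} = 3, b_{21} = 7, b_{22} = 1, b_{23} = 10.
The sequence repeats with period 22.
(141 - 1) mod 22 = 8, so b_{141} = b_9 = 20.

20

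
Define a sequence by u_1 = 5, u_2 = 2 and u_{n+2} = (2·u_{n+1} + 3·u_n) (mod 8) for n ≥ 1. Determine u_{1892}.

We have u_1 = 5; u_2 = 2; u_3 = 3; u_4 = 4; u_5 = 1; u_6 = 6; u_7 = 7; u_8 = 0; u_9 = 5; u_{10} = 2.
The sequence repeats with period 8.
So u_{1892} = u_{1 + ((1892-1) mod 8)} = u_4 = 4.

4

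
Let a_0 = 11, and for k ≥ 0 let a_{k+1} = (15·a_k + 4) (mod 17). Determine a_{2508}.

3

Listing terms: a_0 = 11, a_1 = 16, a_2 = 6, a_3 = 9, a_4 = 3, a_5 = 15, a_6 = 8, a_7 = 5, a_8 = 11.
Since a_8 = a_0 = 11, the sequence is periodic with period 8.
(2508 - 0) mod 8 = 4, so a_{2508} = a_4 = 3.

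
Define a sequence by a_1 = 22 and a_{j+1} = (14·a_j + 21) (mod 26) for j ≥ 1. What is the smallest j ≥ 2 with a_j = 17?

We have a_1 = 22; a_2 = 17; a_3 = 25; a_4 = 7; a_5 = 15; a_6 = 23; a_7 = 5; a_8 = 13; a_9 = 21; a_{10} = 3; a_{11} = 11; a_{12} = 19; a_{13} = 1; a_{14} = 9; a_{15} = 17.
Since a_{15} = a_2 = 17, the sequence is eventually periodic: after a pre-period of length 1 it cycles with period 13.
The value 17 first appears (with j ≥ 2) at a_2.

2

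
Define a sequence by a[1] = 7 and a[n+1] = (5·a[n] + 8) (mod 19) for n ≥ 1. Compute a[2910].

Computing terms: a[1] = 7,  a[2] = 5,  a[3] = 14,  a[4] = 2,  a[5] = 18,  a[6] = 3,  a[7] = 4,  a[8] = 9,  a[9] = 15,  a[10] = 7.
Since a[10] = a[1] = 7, the sequence is periodic with period 9.
So a[2910] = a[1 + ((2910-1) mod 9)] = a[3] = 14.

14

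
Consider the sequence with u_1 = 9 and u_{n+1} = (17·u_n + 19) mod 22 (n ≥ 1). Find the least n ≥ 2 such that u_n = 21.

We have u_1 = 9, u_2 = 18, u_3 = 17, u_4 = 0, u_5 = 19, u_6 = 12, u_7 = 3, u_8 = 4, u_9 = 21, u_{10} = 2, u_{11} = 9.
Since u_{11} = u_1 = 9, the sequence is periodic with period 10.
The value 21 first appears (with n ≥ 2) at u_9.

9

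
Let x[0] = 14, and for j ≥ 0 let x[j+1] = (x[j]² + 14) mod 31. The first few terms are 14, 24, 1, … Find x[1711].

x[0] = 14; x[1] = 24; x[2] = 1; x[3] = 15; x[4] = 22; x[5] = 2; x[6] = 18; x[7] = 28; x[8] = 23; x[9] = 16; x[10] = 22.
Since x[10] = x[4] = 22, the sequence is eventually periodic: after a pre-period of length 4 it cycles with period 6.
For j ≥ 4, x[j] depends only on (j - 4) mod 6. (1711 - 4) mod 6 = 3, so x[1711] = x[7] = 28.

28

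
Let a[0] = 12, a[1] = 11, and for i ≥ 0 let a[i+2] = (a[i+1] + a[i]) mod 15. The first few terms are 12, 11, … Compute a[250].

a[0] = 12, a[1] = 11, a[2] = 8, a[3] = 4, a[4] = 12, a[5] = 1, a[6] = 13, a[7] = 14, a[8] = 12, a[9] = 11.
Since (a[8], a[9]) = (a[0], a[1]) = (12, 11) (two consecutive terms determine the rest), the sequence is periodic with period 8.
So a[250] = a[0 + ((250-0) mod 8)] = a[2] = 8.

8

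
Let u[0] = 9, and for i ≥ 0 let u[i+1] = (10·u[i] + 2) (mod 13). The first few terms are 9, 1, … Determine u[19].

1

Computing terms: u[0] = 9; u[1] = 1; u[2] = 12; u[3] = 5; u[4] = 0; u[5] = 2; u[6] = 9.
Since u[6] = u[0] = 9, the sequence is periodic with period 6.
(19 - 0) mod 6 = 1, so u[19] = u[1] = 1.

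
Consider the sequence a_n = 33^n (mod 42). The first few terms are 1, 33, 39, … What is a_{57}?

Listing terms: a_0 = 1; a_1 = 33; a_2 = 39; a_3 = 27; a_4 = 9; a_5 = 3; a_6 = 15; a_7 = 33.
Since a_7 = a_1 = 33, the sequence is eventually periodic: after a pre-period of length 1 it cycles with period 6.
For n ≥ 1, a_n depends only on (n - 1) mod 6. (57 - 1) mod 6 = 2, so a_{57} = a_3 = 27.

27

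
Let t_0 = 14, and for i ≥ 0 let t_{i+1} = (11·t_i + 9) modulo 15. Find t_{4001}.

We have t_0 = 14,  t_1 = 13,  t_2 = 2,  t_3 = 1,  t_4 = 5,  t_5 = 4,  t_6 = 8,  t_7 = 7,  t_8 = 11,  t_9 = 10,  t_{10} = 14.
Since t_{10} = t_0 = 14, the sequence is periodic with period 10.
So t_{4001} = t_{0 + ((4001-0) mod 10)} = t_1 = 13.

13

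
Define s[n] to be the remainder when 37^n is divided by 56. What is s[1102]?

9

We have s[1] = 37, s[2] = 25, s[3] = 29, s[4] = 9, s[5] = 53, s[6] = 1, s[7] = 37.
Since s[7] = s[1] = 37, the sequence is periodic with period 6.
(1102 - 1) mod 6 = 3, so s[1102] = s[4] = 9.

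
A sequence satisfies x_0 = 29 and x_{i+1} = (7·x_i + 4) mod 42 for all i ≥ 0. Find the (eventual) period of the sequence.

x_0 = 29; x_1 = 39; x_2 = 25; x_3 = 11; x_4 = 39.
Since x_4 = x_1 = 39, the sequence is eventually periodic: after a pre-period of length 1 it cycles with period 3.

3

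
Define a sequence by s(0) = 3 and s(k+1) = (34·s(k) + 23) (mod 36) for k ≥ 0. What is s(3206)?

Computing terms: s(0) = 3, s(1) = 17, s(2) = 25, s(3) = 9, s(4) = 5, s(5) = 13, s(6) = 33, s(7) = 29, s(8) = 1, s(9) = 21, s(10) = 17.
Since s(10) = s(1) = 17, the sequence is eventually periodic: after a pre-period of length 1 it cycles with period 9.
For k ≥ 1, s(k) depends only on (k - 1) mod 9. (3206 - 1) mod 9 = 1, so s(3206) = s(2) = 25.

25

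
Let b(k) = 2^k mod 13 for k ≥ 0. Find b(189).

b(0) = 1; b(1) = 2; b(2) = 4; b(3) = 8; b(4) = 3; b(5) = 6; b(6) = 12; b(7) = 11; b(8) = 9; b(9) = 5; b(10) = 10; b(11) = 7; b(12) = 1.
The sequence repeats with period 12.
So b(189) = b(0 + ((189-0) mod 12)) = b(9) = 5.

5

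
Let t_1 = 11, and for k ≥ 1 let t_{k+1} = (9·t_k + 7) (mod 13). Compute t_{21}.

12

Listing terms: t_1 = 11,  t_2 = 2,  t_3 = 12,  t_4 = 11.
Since t_4 = t_1 = 11, the sequence is periodic with period 3.
(21 - 1) mod 3 = 2, so t_{21} = t_3 = 12.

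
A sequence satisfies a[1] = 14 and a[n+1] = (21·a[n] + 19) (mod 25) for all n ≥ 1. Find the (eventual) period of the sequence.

25

We have a[1] = 14; a[2] = 13; a[3] = 17; a[4] = 1; a[5] = 15; a[6] = 9; a[7] = 8; a[8] = 12; a[9] = 21; a[10] = 10; a[11] = 4; a[12] = 3; a[13] = 7; a[14] = 16; a[15] = 5; a[16] = 24; a[17] = 23; a[18] = 2; a[19] = 11; a[20] = 0; a[21] = 19; a[22] = 18; a[23] = 22; a[24] = 6; a[25] = 20; a[26] = 14.
The sequence repeats with period 25.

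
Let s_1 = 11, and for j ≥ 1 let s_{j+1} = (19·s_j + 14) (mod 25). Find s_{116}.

18

We have s_1 = 11,  s_2 = 23,  s_3 = 1,  s_4 = 8,  s_5 = 16,  s_6 = 18,  s_7 = 6,  s_8 = 3,  s_9 = 21,  s_{10} = 13,  s_{11} = 11.
Since s_{11} = s_1 = 11, the sequence is periodic with period 10.
So s_{116} = s_{1 + ((116-1) mod 10)} = s_6 = 18.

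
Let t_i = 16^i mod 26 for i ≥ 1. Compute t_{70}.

16

Computing terms: t_1 = 16, t_2 = 22, t_3 = 14, t_4 = 16.
The sequence repeats with period 3.
So t_{70} = t_{1 + ((70-1) mod 3)} = t_1 = 16.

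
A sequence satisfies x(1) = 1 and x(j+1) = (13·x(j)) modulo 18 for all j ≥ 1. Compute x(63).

7

Listing terms: x(1) = 1, x(2) = 13, x(3) = 7, x(4) = 1.
The sequence repeats with period 3.
So x(63) = x(1 + ((63-1) mod 3)) = x(3) = 7.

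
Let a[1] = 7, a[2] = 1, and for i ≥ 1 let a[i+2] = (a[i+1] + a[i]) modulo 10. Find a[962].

1

Listing terms: a[1] = 7,  a[2] = 1,  a[3] = 8,  a[4] = 9,  a[5] = 7,  a[6] = 6,  a[7] = 3,  a[8] = 9,  a[9] = 2,  a[10] = 1,  a[11] = 3,  a[12] = 4,  a[13] = 7,  a[14] = 1.
Since (a[13], a[14]) = (a[1], a[2]) = (7, 1) (two consecutive terms determine the rest), the sequence is periodic with period 12.
So a[962] = a[1 + ((962-1) mod 12)] = a[2] = 1.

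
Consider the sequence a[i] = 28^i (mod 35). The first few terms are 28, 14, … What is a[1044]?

21

We have a[1] = 28, a[2] = 14, a[3] = 7, a[4] = 21, a[5] = 28.
Since a[5] = a[1] = 28, the sequence is periodic with period 4.
So a[1044] = a[1 + ((1044-1) mod 4)] = a[4] = 21.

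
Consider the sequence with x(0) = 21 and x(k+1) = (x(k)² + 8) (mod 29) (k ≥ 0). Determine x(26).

7

x(0) = 21; x(1) = 14; x(2) = 1; x(3) = 9; x(4) = 2; x(5) = 12; x(6) = 7; x(7) = 28; x(8) = 9.
Since x(8) = x(3) = 9, the sequence is eventually periodic: after a pre-period of length 3 it cycles with period 5.
For k ≥ 3, x(k) depends only on (k - 3) mod 5. (26 - 3) mod 5 = 3, so x(26) = x(6) = 7.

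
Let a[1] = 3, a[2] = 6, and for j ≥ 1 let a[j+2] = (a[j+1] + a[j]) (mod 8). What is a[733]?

3

We have a[1] = 3; a[2] = 6; a[3] = 1; a[4] = 7; a[5] = 0; a[6] = 7; a[7] = 7; a[8] = 6; a[9] = 5; a[10] = 3; a[11] = 0; a[12] = 3; a[13] = 3; a[14] = 6.
The sequence repeats with period 12.
So a[733] = a[1 + ((733-1) mod 12)] = a[1] = 3.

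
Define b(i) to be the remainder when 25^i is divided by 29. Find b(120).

25

We have b(1) = 25; b(2) = 16; b(3) = 23; b(4) = 24; b(5) = 20; b(6) = 7; b(7) = 1; b(8) = 25.
The sequence repeats with period 7.
(120 - 1) mod 7 = 0, so b(120) = b(1) = 25.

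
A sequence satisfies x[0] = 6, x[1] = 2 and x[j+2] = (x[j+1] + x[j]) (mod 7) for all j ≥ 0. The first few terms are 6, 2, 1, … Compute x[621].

0

We have x[0] = 6, x[1] = 2, x[2] = 1, x[3] = 3, x[4] = 4, x[5] = 0, x[6] = 4, x[7] = 4, x[8] = 1, x[9] = 5, x[10] = 6, x[11] = 4, x[12] = 3, x[13] = 0, x[14] = 3, x[15] = 3, x[16] = 6, x[17] = 2.
The sequence repeats with period 16.
(621 - 0) mod 16 = 13, so x[621] = x[13] = 0.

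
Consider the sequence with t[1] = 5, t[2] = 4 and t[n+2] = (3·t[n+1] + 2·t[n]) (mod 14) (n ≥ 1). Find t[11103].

Computing terms: t[1] = 5, t[2] = 4, t[3] = 8, t[4] = 4, t[5] = 0, t[6] = 8, t[7] = 10, t[8] = 4, t[9] = 4, t[10] = 6, t[11] = 12, t[12] = 6, t[13] = 0, t[14] = 12, t[15] = 8, t[16] = 6, t[17] = 6, t[18] = 2, t[19] = 4, t[20] = 2, t[21] = 0, t[22] = 4, t[23] = 12, t[24] = 2, t[25] = 2, t[26] = 10, t[27] = 6, t[28] = 10, t[29] = 0, t[30] = 6, t[31] = 4, t[32] = 10, t[33] = 10, t[34] = 8, t[35] = 2, t[36] = 8, t[37] = 0, t[38] = 2, t[39] = 6, t[40] = 8, t[41] = 8, t[42] = 12, t[43] = 10, t[44] = 12, t[45] = 0, t[46] = 10, t[47] = 2, t[48] = 12, t[49] = 12, t[50] = 4, t[51] = 8.
Since (t[50], t[51]) = (t[2], t[3]) = (4, 8) (two consecutive terms determine the rest), the sequence is eventually periodic: after a pre-period of length 1 it cycles with period 48.
For n ≥ 2, t[n] depends only on (n - 2) mod 48. (11103 - 2) mod 48 = 13, so t[11103] = t[15] = 8.

8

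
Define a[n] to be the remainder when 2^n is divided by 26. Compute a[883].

24

We have a[0] = 1,  a[1] = 2,  a[2] = 4,  a[3] = 8,  a[4] = 16,  a[5] = 6,  a[6] = 12,  a[7] = 24,  a[8] = 22,  a[9] = 18,  a[10] = 10,  a[11] = 20,  a[12] = 14,  a[13] = 2.
Since a[13] = a[1] = 2, the sequence is eventually periodic: after a pre-period of length 1 it cycles with period 12.
For n ≥ 1, a[n] depends only on (n - 1) mod 12. (883 - 1) mod 12 = 6, so a[883] = a[7] = 24.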